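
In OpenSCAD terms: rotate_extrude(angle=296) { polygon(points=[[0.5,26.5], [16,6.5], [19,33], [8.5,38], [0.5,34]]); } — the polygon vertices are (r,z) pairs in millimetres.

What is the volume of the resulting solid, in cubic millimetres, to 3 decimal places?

Volume = 18755.474 mm³

Profile (r,z), 5 vertices: (0.5,26.5) (16,6.5) (19,33) (8.5,38) (0.5,34)
edge 0: (0.5,26.5)→(16,6.5)  cross = 0.5·6.5 − 16·26.5 = -420.7500; (r_i+r_j)·cross = 16.5·-420.7500 = -6942.3750
edge 1: (16,6.5)→(19,33)  cross = 16·33 − 19·6.5 = 404.5000; (r_i+r_j)·cross = 35·404.5000 = 14157.5000
edge 2: (19,33)→(8.5,38)  cross = 19·38 − 8.5·33 = 441.5000; (r_i+r_j)·cross = 27.5·441.5000 = 12141.2500
edge 3: (8.5,38)→(0.5,34)  cross = 8.5·34 − 0.5·38 = 270.0000; (r_i+r_j)·cross = 9·270.0000 = 2430.0000
edge 4: (0.5,34)→(0.5,26.5)  cross = 0.5·26.5 − 0.5·34 = -3.7500; (r_i+r_j)·cross = 1·-3.7500 = -3.7500
Σcross = 691.5000 → A = |Σcross|/2 = 345.7500 mm²
Σ(r_i+r_j)·cross = 21782.6250 → first moment M = |Σ|/6 = 3630.4375
R_c = M/A = 3630.4375/345.7500 = 10.5002 mm
θ = 296° = 5.166175 rad
V = θ·R_c·A = 5.166175·10.5002·345.7500 = 18755.474 mm³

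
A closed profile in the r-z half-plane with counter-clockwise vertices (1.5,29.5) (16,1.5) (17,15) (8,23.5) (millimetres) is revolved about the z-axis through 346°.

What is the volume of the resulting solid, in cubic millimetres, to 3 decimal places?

Profile (r,z), 4 vertices: (1.5,29.5) (16,1.5) (17,15) (8,23.5)
edge 0: (1.5,29.5)→(16,1.5)  cross = 1.5·1.5 − 16·29.5 = -469.7500; (r_i+r_j)·cross = 17.5·-469.7500 = -8220.6250
edge 1: (16,1.5)→(17,15)  cross = 16·15 − 17·1.5 = 214.5000; (r_i+r_j)·cross = 33·214.5000 = 7078.5000
edge 2: (17,15)→(8,23.5)  cross = 17·23.5 − 8·15 = 279.5000; (r_i+r_j)·cross = 25·279.5000 = 6987.5000
edge 3: (8,23.5)→(1.5,29.5)  cross = 8·29.5 − 1.5·23.5 = 200.7500; (r_i+r_j)·cross = 9.5·200.7500 = 1907.1250
Σcross = 225.0000 → A = |Σcross|/2 = 112.5000 mm²
Σ(r_i+r_j)·cross = 7752.5000 → first moment M = |Σ|/6 = 1292.0833
R_c = M/A = 1292.0833/112.5000 = 11.4852 mm
θ = 346° = 6.038839 rad
V = θ·R_c·A = 6.038839·11.4852·112.5000 = 7802.683 mm³

Volume = 7802.683 mm³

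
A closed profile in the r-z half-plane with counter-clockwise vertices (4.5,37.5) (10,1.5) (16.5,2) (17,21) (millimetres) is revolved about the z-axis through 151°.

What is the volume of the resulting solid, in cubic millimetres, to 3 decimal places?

Profile (r,z), 4 vertices: (4.5,37.5) (10,1.5) (16.5,2) (17,21)
edge 0: (4.5,37.5)→(10,1.5)  cross = 4.5·1.5 − 10·37.5 = -368.2500; (r_i+r_j)·cross = 14.5·-368.2500 = -5339.6250
edge 1: (10,1.5)→(16.5,2)  cross = 10·2 − 16.5·1.5 = -4.7500; (r_i+r_j)·cross = 26.5·-4.7500 = -125.8750
edge 2: (16.5,2)→(17,21)  cross = 16.5·21 − 17·2 = 312.5000; (r_i+r_j)·cross = 33.5·312.5000 = 10468.7500
edge 3: (17,21)→(4.5,37.5)  cross = 17·37.5 − 4.5·21 = 543.0000; (r_i+r_j)·cross = 21.5·543.0000 = 11674.5000
Σcross = 482.5000 → A = |Σcross|/2 = 241.2500 mm²
Σ(r_i+r_j)·cross = 16677.7500 → first moment M = |Σ|/6 = 2779.6250
R_c = M/A = 2779.6250/241.2500 = 11.5218 mm
θ = 151° = 2.635447 rad
V = θ·R_c·A = 2.635447·11.5218·241.2500 = 7325.555 mm³

Volume = 7325.555 mm³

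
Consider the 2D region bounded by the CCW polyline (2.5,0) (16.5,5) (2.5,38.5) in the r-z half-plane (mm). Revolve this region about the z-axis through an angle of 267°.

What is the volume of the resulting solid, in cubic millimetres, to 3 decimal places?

Profile (r,z), 3 vertices: (2.5,0) (16.5,5) (2.5,38.5)
edge 0: (2.5,0)→(16.5,5)  cross = 2.5·5 − 16.5·0 = 12.5000; (r_i+r_j)·cross = 19·12.5000 = 237.5000
edge 1: (16.5,5)→(2.5,38.5)  cross = 16.5·38.5 − 2.5·5 = 622.7500; (r_i+r_j)·cross = 19·622.7500 = 11832.2500
edge 2: (2.5,38.5)→(2.5,0)  cross = 2.5·0 − 2.5·38.5 = -96.2500; (r_i+r_j)·cross = 5·-96.2500 = -481.2500
Σcross = 539.0000 → A = |Σcross|/2 = 269.5000 mm²
Σ(r_i+r_j)·cross = 11588.5000 → first moment M = |Σ|/6 = 1931.4167
R_c = M/A = 1931.4167/269.5000 = 7.1667 mm
θ = 267° = 4.660029 rad
V = θ·R_c·A = 4.660029·7.1667·269.5000 = 9000.458 mm³

Volume = 9000.458 mm³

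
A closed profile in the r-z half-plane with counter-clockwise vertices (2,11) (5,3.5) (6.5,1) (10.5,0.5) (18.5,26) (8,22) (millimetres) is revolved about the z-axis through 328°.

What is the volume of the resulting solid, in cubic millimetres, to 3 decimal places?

Profile (r,z), 6 vertices: (2,11) (5,3.5) (6.5,1) (10.5,0.5) (18.5,26) (8,22)
edge 0: (2,11)→(5,3.5)  cross = 2·3.5 − 5·11 = -48.0000; (r_i+r_j)·cross = 7·-48.0000 = -336.0000
edge 1: (5,3.5)→(6.5,1)  cross = 5·1 − 6.5·3.5 = -17.7500; (r_i+r_j)·cross = 11.5·-17.7500 = -204.1250
edge 2: (6.5,1)→(10.5,0.5)  cross = 6.5·0.5 − 10.5·1 = -7.2500; (r_i+r_j)·cross = 17·-7.2500 = -123.2500
edge 3: (10.5,0.5)→(18.5,26)  cross = 10.5·26 − 18.5·0.5 = 263.7500; (r_i+r_j)·cross = 29·263.7500 = 7648.7500
edge 4: (18.5,26)→(8,22)  cross = 18.5·22 − 8·26 = 199.0000; (r_i+r_j)·cross = 26.5·199.0000 = 5273.5000
edge 5: (8,22)→(2,11)  cross = 8·11 − 2·22 = 44.0000; (r_i+r_j)·cross = 10·44.0000 = 440.0000
Σcross = 433.7500 → A = |Σcross|/2 = 216.8750 mm²
Σ(r_i+r_j)·cross = 12698.8750 → first moment M = |Σ|/6 = 2116.4792
R_c = M/A = 2116.4792/216.8750 = 9.7590 mm
θ = 328° = 5.724680 rad
V = θ·R_c·A = 5.724680·9.7590·216.8750 = 12116.166 mm³

Volume = 12116.166 mm³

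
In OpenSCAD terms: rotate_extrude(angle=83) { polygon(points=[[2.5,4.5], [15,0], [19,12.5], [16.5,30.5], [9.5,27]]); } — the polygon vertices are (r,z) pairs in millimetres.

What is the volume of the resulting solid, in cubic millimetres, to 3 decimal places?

Volume = 5359.091 mm³

Profile (r,z), 5 vertices: (2.5,4.5) (15,0) (19,12.5) (16.5,30.5) (9.5,27)
edge 0: (2.5,4.5)→(15,0)  cross = 2.5·0 − 15·4.5 = -67.5000; (r_i+r_j)·cross = 17.5·-67.5000 = -1181.2500
edge 1: (15,0)→(19,12.5)  cross = 15·12.5 − 19·0 = 187.5000; (r_i+r_j)·cross = 34·187.5000 = 6375.0000
edge 2: (19,12.5)→(16.5,30.5)  cross = 19·30.5 − 16.5·12.5 = 373.2500; (r_i+r_j)·cross = 35.5·373.2500 = 13250.3750
edge 3: (16.5,30.5)→(9.5,27)  cross = 16.5·27 − 9.5·30.5 = 155.7500; (r_i+r_j)·cross = 26·155.7500 = 4049.5000
edge 4: (9.5,27)→(2.5,4.5)  cross = 9.5·4.5 − 2.5·27 = -24.7500; (r_i+r_j)·cross = 12·-24.7500 = -297.0000
Σcross = 624.2500 → A = |Σcross|/2 = 312.1250 mm²
Σ(r_i+r_j)·cross = 22196.6250 → first moment M = |Σ|/6 = 3699.4375
R_c = M/A = 3699.4375/312.1250 = 11.8524 mm
θ = 83° = 1.448623 rad
V = θ·R_c·A = 1.448623·11.8524·312.1250 = 5359.091 mm³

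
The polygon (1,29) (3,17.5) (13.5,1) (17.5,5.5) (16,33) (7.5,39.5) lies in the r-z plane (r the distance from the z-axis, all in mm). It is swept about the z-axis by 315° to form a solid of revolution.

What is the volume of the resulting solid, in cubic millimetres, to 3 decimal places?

Profile (r,z), 6 vertices: (1,29) (3,17.5) (13.5,1) (17.5,5.5) (16,33) (7.5,39.5)
edge 0: (1,29)→(3,17.5)  cross = 1·17.5 − 3·29 = -69.5000; (r_i+r_j)·cross = 4·-69.5000 = -278.0000
edge 1: (3,17.5)→(13.5,1)  cross = 3·1 − 13.5·17.5 = -233.2500; (r_i+r_j)·cross = 16.5·-233.2500 = -3848.6250
edge 2: (13.5,1)→(17.5,5.5)  cross = 13.5·5.5 − 17.5·1 = 56.7500; (r_i+r_j)·cross = 31·56.7500 = 1759.2500
edge 3: (17.5,5.5)→(16,33)  cross = 17.5·33 − 16·5.5 = 489.5000; (r_i+r_j)·cross = 33.5·489.5000 = 16398.2500
edge 4: (16,33)→(7.5,39.5)  cross = 16·39.5 − 7.5·33 = 384.5000; (r_i+r_j)·cross = 23.5·384.5000 = 9035.7500
edge 5: (7.5,39.5)→(1,29)  cross = 7.5·29 − 1·39.5 = 178.0000; (r_i+r_j)·cross = 8.5·178.0000 = 1513.0000
Σcross = 806.0000 → A = |Σcross|/2 = 403.0000 mm²
Σ(r_i+r_j)·cross = 24579.6250 → first moment M = |Σ|/6 = 4096.6042
R_c = M/A = 4096.6042/403.0000 = 10.1653 mm
θ = 315° = 5.497787 rad
V = θ·R_c·A = 5.497787·10.1653·403.0000 = 22522.258 mm³

Volume = 22522.258 mm³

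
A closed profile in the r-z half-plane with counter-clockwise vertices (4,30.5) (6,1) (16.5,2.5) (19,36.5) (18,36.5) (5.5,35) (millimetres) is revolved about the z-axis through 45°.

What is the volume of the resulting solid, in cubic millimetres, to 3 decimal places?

Profile (r,z), 6 vertices: (4,30.5) (6,1) (16.5,2.5) (19,36.5) (18,36.5) (5.5,35)
edge 0: (4,30.5)→(6,1)  cross = 4·1 − 6·30.5 = -179.0000; (r_i+r_j)·cross = 10·-179.0000 = -1790.0000
edge 1: (6,1)→(16.5,2.5)  cross = 6·2.5 − 16.5·1 = -1.5000; (r_i+r_j)·cross = 22.5·-1.5000 = -33.7500
edge 2: (16.5,2.5)→(19,36.5)  cross = 16.5·36.5 − 19·2.5 = 554.7500; (r_i+r_j)·cross = 35.5·554.7500 = 19693.6250
edge 3: (19,36.5)→(18,36.5)  cross = 19·36.5 − 18·36.5 = 36.5000; (r_i+r_j)·cross = 37·36.5000 = 1350.5000
edge 4: (18,36.5)→(5.5,35)  cross = 18·35 − 5.5·36.5 = 429.2500; (r_i+r_j)·cross = 23.5·429.2500 = 10087.3750
edge 5: (5.5,35)→(4,30.5)  cross = 5.5·30.5 − 4·35 = 27.7500; (r_i+r_j)·cross = 9.5·27.7500 = 263.6250
Σcross = 867.7500 → A = |Σcross|/2 = 433.8750 mm²
Σ(r_i+r_j)·cross = 29571.3750 → first moment M = |Σ|/6 = 4928.5625
R_c = M/A = 4928.5625/433.8750 = 11.3594 mm
θ = 45° = 0.785398 rad
V = θ·R_c·A = 0.785398·11.3594·433.8750 = 3870.884 mm³

Volume = 3870.884 mm³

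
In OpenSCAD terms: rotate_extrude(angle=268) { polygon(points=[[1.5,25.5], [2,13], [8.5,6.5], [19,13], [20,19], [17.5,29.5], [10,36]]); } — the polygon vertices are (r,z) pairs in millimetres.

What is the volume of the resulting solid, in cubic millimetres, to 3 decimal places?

Profile (r,z), 7 vertices: (1.5,25.5) (2,13) (8.5,6.5) (19,13) (20,19) (17.5,29.5) (10,36)
edge 0: (1.5,25.5)→(2,13)  cross = 1.5·13 − 2·25.5 = -31.5000; (r_i+r_j)·cross = 3.5·-31.5000 = -110.2500
edge 1: (2,13)→(8.5,6.5)  cross = 2·6.5 − 8.5·13 = -97.5000; (r_i+r_j)·cross = 10.5·-97.5000 = -1023.7500
edge 2: (8.5,6.5)→(19,13)  cross = 8.5·13 − 19·6.5 = -13.0000; (r_i+r_j)·cross = 27.5·-13.0000 = -357.5000
edge 3: (19,13)→(20,19)  cross = 19·19 − 20·13 = 101.0000; (r_i+r_j)·cross = 39·101.0000 = 3939.0000
edge 4: (20,19)→(17.5,29.5)  cross = 20·29.5 − 17.5·19 = 257.5000; (r_i+r_j)·cross = 37.5·257.5000 = 9656.2500
edge 5: (17.5,29.5)→(10,36)  cross = 17.5·36 − 10·29.5 = 335.0000; (r_i+r_j)·cross = 27.5·335.0000 = 9212.5000
edge 6: (10,36)→(1.5,25.5)  cross = 10·25.5 − 1.5·36 = 201.0000; (r_i+r_j)·cross = 11.5·201.0000 = 2311.5000
Σcross = 752.5000 → A = |Σcross|/2 = 376.2500 mm²
Σ(r_i+r_j)·cross = 23627.7500 → first moment M = |Σ|/6 = 3937.9583
R_c = M/A = 3937.9583/376.2500 = 10.4663 mm
θ = 268° = 4.677482 rad
V = θ·R_c·A = 4.677482·10.4663·376.2500 = 18419.731 mm³

Volume = 18419.731 mm³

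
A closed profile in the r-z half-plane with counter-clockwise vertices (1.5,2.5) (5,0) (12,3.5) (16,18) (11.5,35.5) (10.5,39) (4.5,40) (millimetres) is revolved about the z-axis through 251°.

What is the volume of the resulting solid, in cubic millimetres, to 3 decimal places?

Volume = 14358.177 mm³

Profile (r,z), 7 vertices: (1.5,2.5) (5,0) (12,3.5) (16,18) (11.5,35.5) (10.5,39) (4.5,40)
edge 0: (1.5,2.5)→(5,0)  cross = 1.5·0 − 5·2.5 = -12.5000; (r_i+r_j)·cross = 6.5·-12.5000 = -81.2500
edge 1: (5,0)→(12,3.5)  cross = 5·3.5 − 12·0 = 17.5000; (r_i+r_j)·cross = 17·17.5000 = 297.5000
edge 2: (12,3.5)→(16,18)  cross = 12·18 − 16·3.5 = 160.0000; (r_i+r_j)·cross = 28·160.0000 = 4480.0000
edge 3: (16,18)→(11.5,35.5)  cross = 16·35.5 − 11.5·18 = 361.0000; (r_i+r_j)·cross = 27.5·361.0000 = 9927.5000
edge 4: (11.5,35.5)→(10.5,39)  cross = 11.5·39 − 10.5·35.5 = 75.7500; (r_i+r_j)·cross = 22·75.7500 = 1666.5000
edge 5: (10.5,39)→(4.5,40)  cross = 10.5·40 − 4.5·39 = 244.5000; (r_i+r_j)·cross = 15·244.5000 = 3667.5000
edge 6: (4.5,40)→(1.5,2.5)  cross = 4.5·2.5 − 1.5·40 = -48.7500; (r_i+r_j)·cross = 6·-48.7500 = -292.5000
Σcross = 797.5000 → A = |Σcross|/2 = 398.7500 mm²
Σ(r_i+r_j)·cross = 19665.2500 → first moment M = |Σ|/6 = 3277.5417
R_c = M/A = 3277.5417/398.7500 = 8.2195 mm
θ = 251° = 4.380776 rad
V = θ·R_c·A = 4.380776·8.2195·398.7500 = 14358.177 mm³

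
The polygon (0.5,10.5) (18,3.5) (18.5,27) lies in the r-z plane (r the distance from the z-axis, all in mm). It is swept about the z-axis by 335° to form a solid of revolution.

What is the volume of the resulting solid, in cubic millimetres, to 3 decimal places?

Volume = 14954.057 mm³

Profile (r,z), 3 vertices: (0.5,10.5) (18,3.5) (18.5,27)
edge 0: (0.5,10.5)→(18,3.5)  cross = 0.5·3.5 − 18·10.5 = -187.2500; (r_i+r_j)·cross = 18.5·-187.2500 = -3464.1250
edge 1: (18,3.5)→(18.5,27)  cross = 18·27 − 18.5·3.5 = 421.2500; (r_i+r_j)·cross = 36.5·421.2500 = 15375.6250
edge 2: (18.5,27)→(0.5,10.5)  cross = 18.5·10.5 − 0.5·27 = 180.7500; (r_i+r_j)·cross = 19·180.7500 = 3434.2500
Σcross = 414.7500 → A = |Σcross|/2 = 207.3750 mm²
Σ(r_i+r_j)·cross = 15345.7500 → first moment M = |Σ|/6 = 2557.6250
R_c = M/A = 2557.6250/207.3750 = 12.3333 mm
θ = 335° = 5.846853 rad
V = θ·R_c·A = 5.846853·12.3333·207.3750 = 14954.057 mm³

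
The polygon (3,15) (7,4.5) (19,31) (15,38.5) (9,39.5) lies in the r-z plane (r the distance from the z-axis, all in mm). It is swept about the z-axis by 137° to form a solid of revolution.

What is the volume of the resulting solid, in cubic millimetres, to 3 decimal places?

Profile (r,z), 5 vertices: (3,15) (7,4.5) (19,31) (15,38.5) (9,39.5)
edge 0: (3,15)→(7,4.5)  cross = 3·4.5 − 7·15 = -91.5000; (r_i+r_j)·cross = 10·-91.5000 = -915.0000
edge 1: (7,4.5)→(19,31)  cross = 7·31 − 19·4.5 = 131.5000; (r_i+r_j)·cross = 26·131.5000 = 3419.0000
edge 2: (19,31)→(15,38.5)  cross = 19·38.5 − 15·31 = 266.5000; (r_i+r_j)·cross = 34·266.5000 = 9061.0000
edge 3: (15,38.5)→(9,39.5)  cross = 15·39.5 − 9·38.5 = 246.0000; (r_i+r_j)·cross = 24·246.0000 = 5904.0000
edge 4: (9,39.5)→(3,15)  cross = 9·15 − 3·39.5 = 16.5000; (r_i+r_j)·cross = 12·16.5000 = 198.0000
Σcross = 569.0000 → A = |Σcross|/2 = 284.5000 mm²
Σ(r_i+r_j)·cross = 17667.0000 → first moment M = |Σ|/6 = 2944.5000
R_c = M/A = 2944.5000/284.5000 = 10.3497 mm
θ = 137° = 2.391101 rad
V = θ·R_c·A = 2.391101·10.3497·284.5000 = 7040.597 mm³

Volume = 7040.597 mm³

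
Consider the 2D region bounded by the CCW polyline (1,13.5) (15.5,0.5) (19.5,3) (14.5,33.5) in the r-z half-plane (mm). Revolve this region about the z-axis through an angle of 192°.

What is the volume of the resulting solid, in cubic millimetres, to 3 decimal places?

Volume = 11777.901 mm³

Profile (r,z), 4 vertices: (1,13.5) (15.5,0.5) (19.5,3) (14.5,33.5)
edge 0: (1,13.5)→(15.5,0.5)  cross = 1·0.5 − 15.5·13.5 = -208.7500; (r_i+r_j)·cross = 16.5·-208.7500 = -3444.3750
edge 1: (15.5,0.5)→(19.5,3)  cross = 15.5·3 − 19.5·0.5 = 36.7500; (r_i+r_j)·cross = 35·36.7500 = 1286.2500
edge 2: (19.5,3)→(14.5,33.5)  cross = 19.5·33.5 − 14.5·3 = 609.7500; (r_i+r_j)·cross = 34·609.7500 = 20731.5000
edge 3: (14.5,33.5)→(1,13.5)  cross = 14.5·13.5 − 1·33.5 = 162.2500; (r_i+r_j)·cross = 15.5·162.2500 = 2514.8750
Σcross = 600.0000 → A = |Σcross|/2 = 300.0000 mm²
Σ(r_i+r_j)·cross = 21088.2500 → first moment M = |Σ|/6 = 3514.7083
R_c = M/A = 3514.7083/300.0000 = 11.7157 mm
θ = 192° = 3.351032 rad
V = θ·R_c·A = 3.351032·11.7157·300.0000 = 11777.901 mm³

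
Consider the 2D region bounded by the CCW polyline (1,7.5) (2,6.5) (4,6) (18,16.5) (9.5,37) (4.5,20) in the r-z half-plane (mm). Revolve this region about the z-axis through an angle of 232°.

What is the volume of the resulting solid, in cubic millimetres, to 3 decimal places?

Profile (r,z), 6 vertices: (1,7.5) (2,6.5) (4,6) (18,16.5) (9.5,37) (4.5,20)
edge 0: (1,7.5)→(2,6.5)  cross = 1·6.5 − 2·7.5 = -8.5000; (r_i+r_j)·cross = 3·-8.5000 = -25.5000
edge 1: (2,6.5)→(4,6)  cross = 2·6 − 4·6.5 = -14.0000; (r_i+r_j)·cross = 6·-14.0000 = -84.0000
edge 2: (4,6)→(18,16.5)  cross = 4·16.5 − 18·6 = -42.0000; (r_i+r_j)·cross = 22·-42.0000 = -924.0000
edge 3: (18,16.5)→(9.5,37)  cross = 18·37 − 9.5·16.5 = 509.2500; (r_i+r_j)·cross = 27.5·509.2500 = 14004.3750
edge 4: (9.5,37)→(4.5,20)  cross = 9.5·20 − 4.5·37 = 23.5000; (r_i+r_j)·cross = 14·23.5000 = 329.0000
edge 5: (4.5,20)→(1,7.5)  cross = 4.5·7.5 − 1·20 = 13.7500; (r_i+r_j)·cross = 5.5·13.7500 = 75.6250
Σcross = 482.0000 → A = |Σcross|/2 = 241.0000 mm²
Σ(r_i+r_j)·cross = 13375.5000 → first moment M = |Σ|/6 = 2229.2500
R_c = M/A = 2229.2500/241.0000 = 9.2500 mm
θ = 232° = 4.049164 rad
V = θ·R_c·A = 4.049164·9.2500·241.0000 = 9026.599 mm³

Volume = 9026.599 mm³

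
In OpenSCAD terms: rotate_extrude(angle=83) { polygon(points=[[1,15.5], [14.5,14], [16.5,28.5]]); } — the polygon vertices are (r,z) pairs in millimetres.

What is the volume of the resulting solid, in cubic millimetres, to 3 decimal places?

Profile (r,z), 3 vertices: (1,15.5) (14.5,14) (16.5,28.5)
edge 0: (1,15.5)→(14.5,14)  cross = 1·14 − 14.5·15.5 = -210.7500; (r_i+r_j)·cross = 15.5·-210.7500 = -3266.6250
edge 1: (14.5,14)→(16.5,28.5)  cross = 14.5·28.5 − 16.5·14 = 182.2500; (r_i+r_j)·cross = 31·182.2500 = 5649.7500
edge 2: (16.5,28.5)→(1,15.5)  cross = 16.5·15.5 − 1·28.5 = 227.2500; (r_i+r_j)·cross = 17.5·227.2500 = 3976.8750
Σcross = 198.7500 → A = |Σcross|/2 = 99.3750 mm²
Σ(r_i+r_j)·cross = 6360.0000 → first moment M = |Σ|/6 = 1060.0000
R_c = M/A = 1060.0000/99.3750 = 10.6667 mm
θ = 83° = 1.448623 rad
V = θ·R_c·A = 1.448623·10.6667·99.3750 = 1535.541 mm³

Volume = 1535.541 mm³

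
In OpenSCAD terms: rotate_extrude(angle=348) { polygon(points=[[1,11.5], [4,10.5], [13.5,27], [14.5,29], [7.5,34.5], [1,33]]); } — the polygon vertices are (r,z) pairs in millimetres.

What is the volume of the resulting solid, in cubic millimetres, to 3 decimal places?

Volume = 7308.614 mm³

Profile (r,z), 6 vertices: (1,11.5) (4,10.5) (13.5,27) (14.5,29) (7.5,34.5) (1,33)
edge 0: (1,11.5)→(4,10.5)  cross = 1·10.5 − 4·11.5 = -35.5000; (r_i+r_j)·cross = 5·-35.5000 = -177.5000
edge 1: (4,10.5)→(13.5,27)  cross = 4·27 − 13.5·10.5 = -33.7500; (r_i+r_j)·cross = 17.5·-33.7500 = -590.6250
edge 2: (13.5,27)→(14.5,29)  cross = 13.5·29 − 14.5·27 = 0.0000; (r_i+r_j)·cross = 28·0.0000 = 0.0000
edge 3: (14.5,29)→(7.5,34.5)  cross = 14.5·34.5 − 7.5·29 = 282.7500; (r_i+r_j)·cross = 22·282.7500 = 6220.5000
edge 4: (7.5,34.5)→(1,33)  cross = 7.5·33 − 1·34.5 = 213.0000; (r_i+r_j)·cross = 8.5·213.0000 = 1810.5000
edge 5: (1,33)→(1,11.5)  cross = 1·11.5 − 1·33 = -21.5000; (r_i+r_j)·cross = 2·-21.5000 = -43.0000
Σcross = 405.0000 → A = |Σcross|/2 = 202.5000 mm²
Σ(r_i+r_j)·cross = 7219.8750 → first moment M = |Σ|/6 = 1203.3125
R_c = M/A = 1203.3125/202.5000 = 5.9423 mm
θ = 348° = 6.073746 rad
V = θ·R_c·A = 6.073746·5.9423·202.5000 = 7308.614 mm³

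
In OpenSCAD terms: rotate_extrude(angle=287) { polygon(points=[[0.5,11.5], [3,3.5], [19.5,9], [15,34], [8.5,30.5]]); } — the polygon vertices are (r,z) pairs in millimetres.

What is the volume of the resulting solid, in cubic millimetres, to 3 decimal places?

Volume = 18262.743 mm³

Profile (r,z), 5 vertices: (0.5,11.5) (3,3.5) (19.5,9) (15,34) (8.5,30.5)
edge 0: (0.5,11.5)→(3,3.5)  cross = 0.5·3.5 − 3·11.5 = -32.7500; (r_i+r_j)·cross = 3.5·-32.7500 = -114.6250
edge 1: (3,3.5)→(19.5,9)  cross = 3·9 − 19.5·3.5 = -41.2500; (r_i+r_j)·cross = 22.5·-41.2500 = -928.1250
edge 2: (19.5,9)→(15,34)  cross = 19.5·34 − 15·9 = 528.0000; (r_i+r_j)·cross = 34.5·528.0000 = 18216.0000
edge 3: (15,34)→(8.5,30.5)  cross = 15·30.5 − 8.5·34 = 168.5000; (r_i+r_j)·cross = 23.5·168.5000 = 3959.7500
edge 4: (8.5,30.5)→(0.5,11.5)  cross = 8.5·11.5 − 0.5·30.5 = 82.5000; (r_i+r_j)·cross = 9·82.5000 = 742.5000
Σcross = 705.0000 → A = |Σcross|/2 = 352.5000 mm²
Σ(r_i+r_j)·cross = 21875.5000 → first moment M = |Σ|/6 = 3645.9167
R_c = M/A = 3645.9167/352.5000 = 10.3430 mm
θ = 287° = 5.009095 rad
V = θ·R_c·A = 5.009095·10.3430·352.5000 = 18262.743 mm³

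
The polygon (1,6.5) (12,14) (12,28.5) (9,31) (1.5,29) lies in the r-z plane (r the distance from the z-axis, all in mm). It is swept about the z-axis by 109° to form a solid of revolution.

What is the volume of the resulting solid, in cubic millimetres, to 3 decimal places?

Volume = 2528.183 mm³

Profile (r,z), 5 vertices: (1,6.5) (12,14) (12,28.5) (9,31) (1.5,29)
edge 0: (1,6.5)→(12,14)  cross = 1·14 − 12·6.5 = -64.0000; (r_i+r_j)·cross = 13·-64.0000 = -832.0000
edge 1: (12,14)→(12,28.5)  cross = 12·28.5 − 12·14 = 174.0000; (r_i+r_j)·cross = 24·174.0000 = 4176.0000
edge 2: (12,28.5)→(9,31)  cross = 12·31 − 9·28.5 = 115.5000; (r_i+r_j)·cross = 21·115.5000 = 2425.5000
edge 3: (9,31)→(1.5,29)  cross = 9·29 − 1.5·31 = 214.5000; (r_i+r_j)·cross = 10.5·214.5000 = 2252.2500
edge 4: (1.5,29)→(1,6.5)  cross = 1.5·6.5 − 1·29 = -19.2500; (r_i+r_j)·cross = 2.5·-19.2500 = -48.1250
Σcross = 420.7500 → A = |Σcross|/2 = 210.3750 mm²
Σ(r_i+r_j)·cross = 7973.6250 → first moment M = |Σ|/6 = 1328.9375
R_c = M/A = 1328.9375/210.3750 = 6.3170 mm
θ = 109° = 1.902409 rad
V = θ·R_c·A = 1.902409·6.3170·210.3750 = 2528.183 mm³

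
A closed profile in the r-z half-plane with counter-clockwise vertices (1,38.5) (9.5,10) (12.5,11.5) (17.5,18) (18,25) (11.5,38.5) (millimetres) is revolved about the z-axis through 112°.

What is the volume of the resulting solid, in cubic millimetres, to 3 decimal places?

Profile (r,z), 6 vertices: (1,38.5) (9.5,10) (12.5,11.5) (17.5,18) (18,25) (11.5,38.5)
edge 0: (1,38.5)→(9.5,10)  cross = 1·10 − 9.5·38.5 = -355.7500; (r_i+r_j)·cross = 10.5·-355.7500 = -3735.3750
edge 1: (9.5,10)→(12.5,11.5)  cross = 9.5·11.5 − 12.5·10 = -15.7500; (r_i+r_j)·cross = 22·-15.7500 = -346.5000
edge 2: (12.5,11.5)→(17.5,18)  cross = 12.5·18 − 17.5·11.5 = 23.7500; (r_i+r_j)·cross = 30·23.7500 = 712.5000
edge 3: (17.5,18)→(18,25)  cross = 17.5·25 − 18·18 = 113.5000; (r_i+r_j)·cross = 35.5·113.5000 = 4029.2500
edge 4: (18,25)→(11.5,38.5)  cross = 18·38.5 − 11.5·25 = 405.5000; (r_i+r_j)·cross = 29.5·405.5000 = 11962.2500
edge 5: (11.5,38.5)→(1,38.5)  cross = 11.5·38.5 − 1·38.5 = 404.2500; (r_i+r_j)·cross = 12.5·404.2500 = 5053.1250
Σcross = 575.5000 → A = |Σcross|/2 = 287.7500 mm²
Σ(r_i+r_j)·cross = 17675.2500 → first moment M = |Σ|/6 = 2945.8750
R_c = M/A = 2945.8750/287.7500 = 10.2376 mm
θ = 112° = 1.954769 rad
V = θ·R_c·A = 1.954769·10.2376·287.7500 = 5758.504 mm³

Volume = 5758.504 mm³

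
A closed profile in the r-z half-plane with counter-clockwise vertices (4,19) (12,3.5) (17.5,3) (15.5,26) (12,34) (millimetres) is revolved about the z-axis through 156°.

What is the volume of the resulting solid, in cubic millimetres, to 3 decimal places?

Profile (r,z), 5 vertices: (4,19) (12,3.5) (17.5,3) (15.5,26) (12,34)
edge 0: (4,19)→(12,3.5)  cross = 4·3.5 − 12·19 = -214.0000; (r_i+r_j)·cross = 16·-214.0000 = -3424.0000
edge 1: (12,3.5)→(17.5,3)  cross = 12·3 − 17.5·3.5 = -25.2500; (r_i+r_j)·cross = 29.5·-25.2500 = -744.8750
edge 2: (17.5,3)→(15.5,26)  cross = 17.5·26 − 15.5·3 = 408.5000; (r_i+r_j)·cross = 33·408.5000 = 13480.5000
edge 3: (15.5,26)→(12,34)  cross = 15.5·34 − 12·26 = 215.0000; (r_i+r_j)·cross = 27.5·215.0000 = 5912.5000
edge 4: (12,34)→(4,19)  cross = 12·19 − 4·34 = 92.0000; (r_i+r_j)·cross = 16·92.0000 = 1472.0000
Σcross = 476.2500 → A = |Σcross|/2 = 238.1250 mm²
Σ(r_i+r_j)·cross = 16696.1250 → first moment M = |Σ|/6 = 2782.6875
R_c = M/A = 2782.6875/238.1250 = 11.6858 mm
θ = 156° = 2.722714 rad
V = θ·R_c·A = 2.722714·11.6858·238.1250 = 7576.461 mm³

Volume = 7576.461 mm³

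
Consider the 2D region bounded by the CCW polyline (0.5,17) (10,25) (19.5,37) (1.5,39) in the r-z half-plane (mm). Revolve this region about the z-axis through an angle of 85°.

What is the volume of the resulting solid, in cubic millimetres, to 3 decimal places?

Profile (r,z), 4 vertices: (0.5,17) (10,25) (19.5,37) (1.5,39)
edge 0: (0.5,17)→(10,25)  cross = 0.5·25 − 10·17 = -157.5000; (r_i+r_j)·cross = 10.5·-157.5000 = -1653.7500
edge 1: (10,25)→(19.5,37)  cross = 10·37 − 19.5·25 = -117.5000; (r_i+r_j)·cross = 29.5·-117.5000 = -3466.2500
edge 2: (19.5,37)→(1.5,39)  cross = 19.5·39 − 1.5·37 = 705.0000; (r_i+r_j)·cross = 21·705.0000 = 14805.0000
edge 3: (1.5,39)→(0.5,17)  cross = 1.5·17 − 0.5·39 = 6.0000; (r_i+r_j)·cross = 2·6.0000 = 12.0000
Σcross = 436.0000 → A = |Σcross|/2 = 218.0000 mm²
Σ(r_i+r_j)·cross = 9697.0000 → first moment M = |Σ|/6 = 1616.1667
R_c = M/A = 1616.1667/218.0000 = 7.4136 mm
θ = 85° = 1.483530 rad
V = θ·R_c·A = 1.483530·7.4136·218.0000 = 2397.632 mm³

Volume = 2397.632 mm³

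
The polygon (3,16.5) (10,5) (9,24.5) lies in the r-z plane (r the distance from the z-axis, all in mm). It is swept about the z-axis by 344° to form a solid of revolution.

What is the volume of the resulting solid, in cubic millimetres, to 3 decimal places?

Profile (r,z), 3 vertices: (3,16.5) (10,5) (9,24.5)
edge 0: (3,16.5)→(10,5)  cross = 3·5 − 10·16.5 = -150.0000; (r_i+r_j)·cross = 13·-150.0000 = -1950.0000
edge 1: (10,5)→(9,24.5)  cross = 10·24.5 − 9·5 = 200.0000; (r_i+r_j)·cross = 19·200.0000 = 3800.0000
edge 2: (9,24.5)→(3,16.5)  cross = 9·16.5 − 3·24.5 = 75.0000; (r_i+r_j)·cross = 12·75.0000 = 900.0000
Σcross = 125.0000 → A = |Σcross|/2 = 62.5000 mm²
Σ(r_i+r_j)·cross = 2750.0000 → first moment M = |Σ|/6 = 458.3333
R_c = M/A = 458.3333/62.5000 = 7.3333 mm
θ = 344° = 6.003933 rad
V = θ·R_c·A = 6.003933·7.3333·62.5000 = 2751.802 mm³

Volume = 2751.802 mm³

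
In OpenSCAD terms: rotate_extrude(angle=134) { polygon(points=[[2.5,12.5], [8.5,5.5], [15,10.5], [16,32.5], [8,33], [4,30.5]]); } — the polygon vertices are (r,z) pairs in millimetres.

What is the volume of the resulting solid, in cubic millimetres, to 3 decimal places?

Profile (r,z), 6 vertices: (2.5,12.5) (8.5,5.5) (15,10.5) (16,32.5) (8,33) (4,30.5)
edge 0: (2.5,12.5)→(8.5,5.5)  cross = 2.5·5.5 − 8.5·12.5 = -92.5000; (r_i+r_j)·cross = 11·-92.5000 = -1017.5000
edge 1: (8.5,5.5)→(15,10.5)  cross = 8.5·10.5 − 15·5.5 = 6.7500; (r_i+r_j)·cross = 23.5·6.7500 = 158.6250
edge 2: (15,10.5)→(16,32.5)  cross = 15·32.5 − 16·10.5 = 319.5000; (r_i+r_j)·cross = 31·319.5000 = 9904.5000
edge 3: (16,32.5)→(8,33)  cross = 16·33 − 8·32.5 = 268.0000; (r_i+r_j)·cross = 24·268.0000 = 6432.0000
edge 4: (8,33)→(4,30.5)  cross = 8·30.5 − 4·33 = 112.0000; (r_i+r_j)·cross = 12·112.0000 = 1344.0000
edge 5: (4,30.5)→(2.5,12.5)  cross = 4·12.5 − 2.5·30.5 = -26.2500; (r_i+r_j)·cross = 6.5·-26.2500 = -170.6250
Σcross = 587.5000 → A = |Σcross|/2 = 293.7500 mm²
Σ(r_i+r_j)·cross = 16651.0000 → first moment M = |Σ|/6 = 2775.1667
R_c = M/A = 2775.1667/293.7500 = 9.4474 mm
θ = 134° = 2.338741 rad
V = θ·R_c·A = 2.338741·9.4474·293.7500 = 6490.397 mm³

Volume = 6490.397 mm³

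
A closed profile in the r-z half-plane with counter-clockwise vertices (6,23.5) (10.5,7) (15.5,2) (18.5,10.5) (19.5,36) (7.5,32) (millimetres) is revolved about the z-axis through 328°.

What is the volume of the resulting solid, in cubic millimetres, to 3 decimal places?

Profile (r,z), 6 vertices: (6,23.5) (10.5,7) (15.5,2) (18.5,10.5) (19.5,36) (7.5,32)
edge 0: (6,23.5)→(10.5,7)  cross = 6·7 − 10.5·23.5 = -204.7500; (r_i+r_j)·cross = 16.5·-204.7500 = -3378.3750
edge 1: (10.5,7)→(15.5,2)  cross = 10.5·2 − 15.5·7 = -87.5000; (r_i+r_j)·cross = 26·-87.5000 = -2275.0000
edge 2: (15.5,2)→(18.5,10.5)  cross = 15.5·10.5 − 18.5·2 = 125.7500; (r_i+r_j)·cross = 34·125.7500 = 4275.5000
edge 3: (18.5,10.5)→(19.5,36)  cross = 18.5·36 − 19.5·10.5 = 461.2500; (r_i+r_j)·cross = 38·461.2500 = 17527.5000
edge 4: (19.5,36)→(7.5,32)  cross = 19.5·32 − 7.5·36 = 354.0000; (r_i+r_j)·cross = 27·354.0000 = 9558.0000
edge 5: (7.5,32)→(6,23.5)  cross = 7.5·23.5 − 6·32 = -15.7500; (r_i+r_j)·cross = 13.5·-15.7500 = -212.6250
Σcross = 633.0000 → A = |Σcross|/2 = 316.5000 mm²
Σ(r_i+r_j)·cross = 25495.0000 → first moment M = |Σ|/6 = 4249.1667
R_c = M/A = 4249.1667/316.5000 = 13.4255 mm
θ = 328° = 5.724680 rad
V = θ·R_c·A = 5.724680·13.4255·316.5000 = 24325.119 mm³

Volume = 24325.119 mm³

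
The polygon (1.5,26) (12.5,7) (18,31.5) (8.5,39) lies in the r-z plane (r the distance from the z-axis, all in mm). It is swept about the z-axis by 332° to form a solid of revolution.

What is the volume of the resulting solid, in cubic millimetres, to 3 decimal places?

Profile (r,z), 4 vertices: (1.5,26) (12.5,7) (18,31.5) (8.5,39)
edge 0: (1.5,26)→(12.5,7)  cross = 1.5·7 − 12.5·26 = -314.5000; (r_i+r_j)·cross = 14·-314.5000 = -4403.0000
edge 1: (12.5,7)→(18,31.5)  cross = 12.5·31.5 − 18·7 = 267.7500; (r_i+r_j)·cross = 30.5·267.7500 = 8166.3750
edge 2: (18,31.5)→(8.5,39)  cross = 18·39 − 8.5·31.5 = 434.2500; (r_i+r_j)·cross = 26.5·434.2500 = 11507.6250
edge 3: (8.5,39)→(1.5,26)  cross = 8.5·26 − 1.5·39 = 162.5000; (r_i+r_j)·cross = 10·162.5000 = 1625.0000
Σcross = 550.0000 → A = |Σcross|/2 = 275.0000 mm²
Σ(r_i+r_j)·cross = 16896.0000 → first moment M = |Σ|/6 = 2816.0000
R_c = M/A = 2816.0000/275.0000 = 10.2400 mm
θ = 332° = 5.794493 rad
V = θ·R_c·A = 5.794493·10.2400·275.0000 = 16317.293 mm³

Volume = 16317.293 mm³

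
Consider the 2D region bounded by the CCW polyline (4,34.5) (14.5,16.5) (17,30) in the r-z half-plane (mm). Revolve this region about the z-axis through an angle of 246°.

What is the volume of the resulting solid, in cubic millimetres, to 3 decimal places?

Profile (r,z), 3 vertices: (4,34.5) (14.5,16.5) (17,30)
edge 0: (4,34.5)→(14.5,16.5)  cross = 4·16.5 − 14.5·34.5 = -434.2500; (r_i+r_j)·cross = 18.5·-434.2500 = -8033.6250
edge 1: (14.5,16.5)→(17,30)  cross = 14.5·30 − 17·16.5 = 154.5000; (r_i+r_j)·cross = 31.5·154.5000 = 4866.7500
edge 2: (17,30)→(4,34.5)  cross = 17·34.5 − 4·30 = 466.5000; (r_i+r_j)·cross = 21·466.5000 = 9796.5000
Σcross = 186.7500 → A = |Σcross|/2 = 93.3750 mm²
Σ(r_i+r_j)·cross = 6629.6250 → first moment M = |Σ|/6 = 1104.9375
R_c = M/A = 1104.9375/93.3750 = 11.8333 mm
θ = 246° = 4.293510 rad
V = θ·R_c·A = 4.293510·11.8333·93.3750 = 4744.060 mm³

Volume = 4744.060 mm³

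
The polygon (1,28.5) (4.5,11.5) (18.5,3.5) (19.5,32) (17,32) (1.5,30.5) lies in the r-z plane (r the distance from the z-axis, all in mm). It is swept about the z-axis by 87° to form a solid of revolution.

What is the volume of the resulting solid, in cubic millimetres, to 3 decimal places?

Volume = 6677.134 mm³

Profile (r,z), 6 vertices: (1,28.5) (4.5,11.5) (18.5,3.5) (19.5,32) (17,32) (1.5,30.5)
edge 0: (1,28.5)→(4.5,11.5)  cross = 1·11.5 − 4.5·28.5 = -116.7500; (r_i+r_j)·cross = 5.5·-116.7500 = -642.1250
edge 1: (4.5,11.5)→(18.5,3.5)  cross = 4.5·3.5 − 18.5·11.5 = -197.0000; (r_i+r_j)·cross = 23·-197.0000 = -4531.0000
edge 2: (18.5,3.5)→(19.5,32)  cross = 18.5·32 − 19.5·3.5 = 523.7500; (r_i+r_j)·cross = 38·523.7500 = 19902.5000
edge 3: (19.5,32)→(17,32)  cross = 19.5·32 − 17·32 = 80.0000; (r_i+r_j)·cross = 36.5·80.0000 = 2920.0000
edge 4: (17,32)→(1.5,30.5)  cross = 17·30.5 − 1.5·32 = 470.5000; (r_i+r_j)·cross = 18.5·470.5000 = 8704.2500
edge 5: (1.5,30.5)→(1,28.5)  cross = 1.5·28.5 − 1·30.5 = 12.2500; (r_i+r_j)·cross = 2.5·12.2500 = 30.6250
Σcross = 772.7500 → A = |Σcross|/2 = 386.3750 mm²
Σ(r_i+r_j)·cross = 26384.2500 → first moment M = |Σ|/6 = 4397.3750
R_c = M/A = 4397.3750/386.3750 = 11.3811 mm
θ = 87° = 1.518436 rad
V = θ·R_c·A = 1.518436·11.3811·386.3750 = 6677.134 mm³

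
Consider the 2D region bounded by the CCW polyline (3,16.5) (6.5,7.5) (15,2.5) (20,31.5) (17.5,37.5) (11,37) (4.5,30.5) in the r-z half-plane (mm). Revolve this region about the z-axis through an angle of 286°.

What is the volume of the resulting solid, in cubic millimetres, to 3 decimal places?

Profile (r,z), 7 vertices: (3,16.5) (6.5,7.5) (15,2.5) (20,31.5) (17.5,37.5) (11,37) (4.5,30.5)
edge 0: (3,16.5)→(6.5,7.5)  cross = 3·7.5 − 6.5·16.5 = -84.7500; (r_i+r_j)·cross = 9.5·-84.7500 = -805.1250
edge 1: (6.5,7.5)→(15,2.5)  cross = 6.5·2.5 − 15·7.5 = -96.2500; (r_i+r_j)·cross = 21.5·-96.2500 = -2069.3750
edge 2: (15,2.5)→(20,31.5)  cross = 15·31.5 − 20·2.5 = 422.5000; (r_i+r_j)·cross = 35·422.5000 = 14787.5000
edge 3: (20,31.5)→(17.5,37.5)  cross = 20·37.5 − 17.5·31.5 = 198.7500; (r_i+r_j)·cross = 37.5·198.7500 = 7453.1250
edge 4: (17.5,37.5)→(11,37)  cross = 17.5·37 − 11·37.5 = 235.0000; (r_i+r_j)·cross = 28.5·235.0000 = 6697.5000
edge 5: (11,37)→(4.5,30.5)  cross = 11·30.5 − 4.5·37 = 169.0000; (r_i+r_j)·cross = 15.5·169.0000 = 2619.5000
edge 6: (4.5,30.5)→(3,16.5)  cross = 4.5·16.5 − 3·30.5 = -17.2500; (r_i+r_j)·cross = 7.5·-17.2500 = -129.3750
Σcross = 827.0000 → A = |Σcross|/2 = 413.5000 mm²
Σ(r_i+r_j)·cross = 28553.7500 → first moment M = |Σ|/6 = 4758.9583
R_c = M/A = 4758.9583/413.5000 = 11.5090 mm
θ = 286° = 4.991642 rad
V = θ·R_c·A = 4.991642·11.5090·413.5000 = 23755.015 mm³

Volume = 23755.015 mm³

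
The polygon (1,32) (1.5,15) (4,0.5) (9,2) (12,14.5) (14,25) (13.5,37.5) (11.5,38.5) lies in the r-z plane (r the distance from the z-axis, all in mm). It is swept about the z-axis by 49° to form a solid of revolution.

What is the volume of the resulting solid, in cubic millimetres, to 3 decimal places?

Volume = 2263.905 mm³

Profile (r,z), 8 vertices: (1,32) (1.5,15) (4,0.5) (9,2) (12,14.5) (14,25) (13.5,37.5) (11.5,38.5)
edge 0: (1,32)→(1.5,15)  cross = 1·15 − 1.5·32 = -33.0000; (r_i+r_j)·cross = 2.5·-33.0000 = -82.5000
edge 1: (1.5,15)→(4,0.5)  cross = 1.5·0.5 − 4·15 = -59.2500; (r_i+r_j)·cross = 5.5·-59.2500 = -325.8750
edge 2: (4,0.5)→(9,2)  cross = 4·2 − 9·0.5 = 3.5000; (r_i+r_j)·cross = 13·3.5000 = 45.5000
edge 3: (9,2)→(12,14.5)  cross = 9·14.5 − 12·2 = 106.5000; (r_i+r_j)·cross = 21·106.5000 = 2236.5000
edge 4: (12,14.5)→(14,25)  cross = 12·25 − 14·14.5 = 97.0000; (r_i+r_j)·cross = 26·97.0000 = 2522.0000
edge 5: (14,25)→(13.5,37.5)  cross = 14·37.5 − 13.5·25 = 187.5000; (r_i+r_j)·cross = 27.5·187.5000 = 5156.2500
edge 6: (13.5,37.5)→(11.5,38.5)  cross = 13.5·38.5 − 11.5·37.5 = 88.5000; (r_i+r_j)·cross = 25·88.5000 = 2212.5000
edge 7: (11.5,38.5)→(1,32)  cross = 11.5·32 − 1·38.5 = 329.5000; (r_i+r_j)·cross = 12.5·329.5000 = 4118.7500
Σcross = 720.2500 → A = |Σcross|/2 = 360.1250 mm²
Σ(r_i+r_j)·cross = 15883.1250 → first moment M = |Σ|/6 = 2647.1875
R_c = M/A = 2647.1875/360.1250 = 7.3507 mm
θ = 49° = 0.855211 rad
V = θ·R_c·A = 0.855211·7.3507·360.1250 = 2263.905 mm³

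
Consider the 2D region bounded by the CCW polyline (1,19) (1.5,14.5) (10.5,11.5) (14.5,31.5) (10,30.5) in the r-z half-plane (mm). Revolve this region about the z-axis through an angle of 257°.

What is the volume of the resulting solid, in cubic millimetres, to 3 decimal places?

Profile (r,z), 5 vertices: (1,19) (1.5,14.5) (10.5,11.5) (14.5,31.5) (10,30.5)
edge 0: (1,19)→(1.5,14.5)  cross = 1·14.5 − 1.5·19 = -14.0000; (r_i+r_j)·cross = 2.5·-14.0000 = -35.0000
edge 1: (1.5,14.5)→(10.5,11.5)  cross = 1.5·11.5 − 10.5·14.5 = -135.0000; (r_i+r_j)·cross = 12·-135.0000 = -1620.0000
edge 2: (10.5,11.5)→(14.5,31.5)  cross = 10.5·31.5 − 14.5·11.5 = 164.0000; (r_i+r_j)·cross = 25·164.0000 = 4100.0000
edge 3: (14.5,31.5)→(10,30.5)  cross = 14.5·30.5 − 10·31.5 = 127.2500; (r_i+r_j)·cross = 24.5·127.2500 = 3117.6250
edge 4: (10,30.5)→(1,19)  cross = 10·19 − 1·30.5 = 159.5000; (r_i+r_j)·cross = 11·159.5000 = 1754.5000
Σcross = 301.7500 → A = |Σcross|/2 = 150.8750 mm²
Σ(r_i+r_j)·cross = 7317.1250 → first moment M = |Σ|/6 = 1219.5208
R_c = M/A = 1219.5208/150.8750 = 8.0830 mm
θ = 257° = 4.485496 rad
V = θ·R_c·A = 4.485496·8.0830·150.8750 = 5470.156 mm³

Volume = 5470.156 mm³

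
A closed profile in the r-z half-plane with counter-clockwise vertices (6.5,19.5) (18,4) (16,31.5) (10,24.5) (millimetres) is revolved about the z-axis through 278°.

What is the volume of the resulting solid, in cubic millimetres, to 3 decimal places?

Profile (r,z), 4 vertices: (6.5,19.5) (18,4) (16,31.5) (10,24.5)
edge 0: (6.5,19.5)→(18,4)  cross = 6.5·4 − 18·19.5 = -325.0000; (r_i+r_j)·cross = 24.5·-325.0000 = -7962.5000
edge 1: (18,4)→(16,31.5)  cross = 18·31.5 − 16·4 = 503.0000; (r_i+r_j)·cross = 34·503.0000 = 17102.0000
edge 2: (16,31.5)→(10,24.5)  cross = 16·24.5 − 10·31.5 = 77.0000; (r_i+r_j)·cross = 26·77.0000 = 2002.0000
edge 3: (10,24.5)→(6.5,19.5)  cross = 10·19.5 − 6.5·24.5 = 35.7500; (r_i+r_j)·cross = 16.5·35.7500 = 589.8750
Σcross = 290.7500 → A = |Σcross|/2 = 145.3750 mm²
Σ(r_i+r_j)·cross = 11731.3750 → first moment M = |Σ|/6 = 1955.2292
R_c = M/A = 1955.2292/145.3750 = 13.4496 mm
θ = 278° = 4.852015 rad
V = θ·R_c·A = 4.852015·13.4496·145.3750 = 9486.802 mm³

Volume = 9486.802 mm³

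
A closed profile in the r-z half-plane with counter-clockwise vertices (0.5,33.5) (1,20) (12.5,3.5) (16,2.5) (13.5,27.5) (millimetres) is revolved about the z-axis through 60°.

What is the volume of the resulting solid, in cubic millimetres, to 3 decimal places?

Volume = 2453.060 mm³

Profile (r,z), 5 vertices: (0.5,33.5) (1,20) (12.5,3.5) (16,2.5) (13.5,27.5)
edge 0: (0.5,33.5)→(1,20)  cross = 0.5·20 − 1·33.5 = -23.5000; (r_i+r_j)·cross = 1.5·-23.5000 = -35.2500
edge 1: (1,20)→(12.5,3.5)  cross = 1·3.5 − 12.5·20 = -246.5000; (r_i+r_j)·cross = 13.5·-246.5000 = -3327.7500
edge 2: (12.5,3.5)→(16,2.5)  cross = 12.5·2.5 − 16·3.5 = -24.7500; (r_i+r_j)·cross = 28.5·-24.7500 = -705.3750
edge 3: (16,2.5)→(13.5,27.5)  cross = 16·27.5 − 13.5·2.5 = 406.2500; (r_i+r_j)·cross = 29.5·406.2500 = 11984.3750
edge 4: (13.5,27.5)→(0.5,33.5)  cross = 13.5·33.5 − 0.5·27.5 = 438.5000; (r_i+r_j)·cross = 14·438.5000 = 6139.0000
Σcross = 550.0000 → A = |Σcross|/2 = 275.0000 mm²
Σ(r_i+r_j)·cross = 14055.0000 → first moment M = |Σ|/6 = 2342.5000
R_c = M/A = 2342.5000/275.0000 = 8.5182 mm
θ = 60° = 1.047198 rad
V = θ·R_c·A = 1.047198·8.5182·275.0000 = 2453.060 mm³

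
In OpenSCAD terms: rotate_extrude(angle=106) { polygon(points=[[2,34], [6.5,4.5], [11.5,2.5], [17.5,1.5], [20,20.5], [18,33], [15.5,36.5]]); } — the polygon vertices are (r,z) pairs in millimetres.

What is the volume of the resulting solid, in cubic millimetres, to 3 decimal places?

Volume = 10173.998 mm³

Profile (r,z), 7 vertices: (2,34) (6.5,4.5) (11.5,2.5) (17.5,1.5) (20,20.5) (18,33) (15.5,36.5)
edge 0: (2,34)→(6.5,4.5)  cross = 2·4.5 − 6.5·34 = -212.0000; (r_i+r_j)·cross = 8.5·-212.0000 = -1802.0000
edge 1: (6.5,4.5)→(11.5,2.5)  cross = 6.5·2.5 − 11.5·4.5 = -35.5000; (r_i+r_j)·cross = 18·-35.5000 = -639.0000
edge 2: (11.5,2.5)→(17.5,1.5)  cross = 11.5·1.5 − 17.5·2.5 = -26.5000; (r_i+r_j)·cross = 29·-26.5000 = -768.5000
edge 3: (17.5,1.5)→(20,20.5)  cross = 17.5·20.5 − 20·1.5 = 328.7500; (r_i+r_j)·cross = 37.5·328.7500 = 12328.1250
edge 4: (20,20.5)→(18,33)  cross = 20·33 − 18·20.5 = 291.0000; (r_i+r_j)·cross = 38·291.0000 = 11058.0000
edge 5: (18,33)→(15.5,36.5)  cross = 18·36.5 − 15.5·33 = 145.5000; (r_i+r_j)·cross = 33.5·145.5000 = 4874.2500
edge 6: (15.5,36.5)→(2,34)  cross = 15.5·34 − 2·36.5 = 454.0000; (r_i+r_j)·cross = 17.5·454.0000 = 7945.0000
Σcross = 945.2500 → A = |Σcross|/2 = 472.6250 mm²
Σ(r_i+r_j)·cross = 32995.8750 → first moment M = |Σ|/6 = 5499.3125
R_c = M/A = 5499.3125/472.6250 = 11.6357 mm
θ = 106° = 1.850049 rad
V = θ·R_c·A = 1.850049·11.6357·472.6250 = 10173.998 mm³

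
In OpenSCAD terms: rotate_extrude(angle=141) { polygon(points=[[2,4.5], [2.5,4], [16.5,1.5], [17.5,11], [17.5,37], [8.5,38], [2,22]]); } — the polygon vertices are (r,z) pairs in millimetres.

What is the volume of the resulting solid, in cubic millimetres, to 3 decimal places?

Profile (r,z), 7 vertices: (2,4.5) (2.5,4) (16.5,1.5) (17.5,11) (17.5,37) (8.5,38) (2,22)
edge 0: (2,4.5)→(2.5,4)  cross = 2·4 − 2.5·4.5 = -3.2500; (r_i+r_j)·cross = 4.5·-3.2500 = -14.6250
edge 1: (2.5,4)→(16.5,1.5)  cross = 2.5·1.5 − 16.5·4 = -62.2500; (r_i+r_j)·cross = 19·-62.2500 = -1182.7500
edge 2: (16.5,1.5)→(17.5,11)  cross = 16.5·11 − 17.5·1.5 = 155.2500; (r_i+r_j)·cross = 34·155.2500 = 5278.5000
edge 3: (17.5,11)→(17.5,37)  cross = 17.5·37 − 17.5·11 = 455.0000; (r_i+r_j)·cross = 35·455.0000 = 15925.0000
edge 4: (17.5,37)→(8.5,38)  cross = 17.5·38 − 8.5·37 = 350.5000; (r_i+r_j)·cross = 26·350.5000 = 9113.0000
edge 5: (8.5,38)→(2,22)  cross = 8.5·22 − 2·38 = 111.0000; (r_i+r_j)·cross = 10.5·111.0000 = 1165.5000
edge 6: (2,22)→(2,4.5)  cross = 2·4.5 − 2·22 = -35.0000; (r_i+r_j)·cross = 4·-35.0000 = -140.0000
Σcross = 971.2500 → A = |Σcross|/2 = 485.6250 mm²
Σ(r_i+r_j)·cross = 30144.6250 → first moment M = |Σ|/6 = 5024.1042
R_c = M/A = 5024.1042/485.6250 = 10.3456 mm
θ = 141° = 2.460914 rad
V = θ·R_c·A = 2.460914·10.3456·485.6250 = 12363.890 mm³

Volume = 12363.890 mm³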